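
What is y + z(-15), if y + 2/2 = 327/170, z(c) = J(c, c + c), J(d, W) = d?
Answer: -2393/170 ≈ -14.076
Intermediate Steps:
z(c) = c
y = 157/170 (y = -1 + 327/170 = 157/170 ≈ 0.92353)
y + z(-15) = 157/170 - 15 = -2393/170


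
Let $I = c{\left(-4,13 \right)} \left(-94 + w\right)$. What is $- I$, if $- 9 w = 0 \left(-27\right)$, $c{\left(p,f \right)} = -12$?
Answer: $-1128$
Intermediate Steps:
$w = 0$ ($w = - \frac{0 \left(-27\right)}{9} = \left(- \frac{1}{9}\right) 0 = 0$)
$I = 1128$ ($I = - 12 \left(-94 + 0\right) = \left(-12\right) \left(-94\right) = 1128$)
$- I = \left(-1\right) 1128 = -1128$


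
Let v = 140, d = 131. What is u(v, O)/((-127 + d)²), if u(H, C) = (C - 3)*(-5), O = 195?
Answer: -60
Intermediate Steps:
u(H, C) = 15 - 5*C (u(H, C) = (-3 + C)*(-5) = 15 - 5*C)
u(v, O)/((-127 + d)²) = (15 - 5*195)/((-127 + 131)²) = (15 - 975)/(4²) = -960/16 = -960*1/16 = -60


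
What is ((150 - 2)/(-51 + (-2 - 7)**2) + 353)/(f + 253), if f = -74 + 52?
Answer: 767/495 ≈ 1.5495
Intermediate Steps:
f = -22
((150 - 2)/(-51 + (-2 - 7)**2) + 353)/(f + 253) = ((150 - 2)/(-51 + (-2 - 7)**2) + 353)/(-22 + 253) = (148/(-51 + (-9)**2) + 353)/231 = (148/(-51 + 81) + 353)*(1/231) = (148/30 + 353)*(1/231) = (148*(1/30) + 353)*(1/231) = (74/15 + 353)*(1/231) = (5369/15)*(1/231) = 767/495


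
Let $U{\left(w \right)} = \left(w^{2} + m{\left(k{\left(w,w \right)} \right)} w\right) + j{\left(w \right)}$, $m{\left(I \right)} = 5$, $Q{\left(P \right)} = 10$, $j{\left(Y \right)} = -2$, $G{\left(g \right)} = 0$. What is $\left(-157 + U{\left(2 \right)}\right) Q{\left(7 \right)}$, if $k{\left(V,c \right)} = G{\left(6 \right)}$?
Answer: $-1450$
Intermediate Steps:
$k{\left(V,c \right)} = 0$
$U{\left(w \right)} = -2 + w^{2} + 5 w$ ($U{\left(w \right)} = \left(w^{2} + 5 w\right) - 2 = -2 + w^{2} + 5 w$)
$\left(-157 + U{\left(2 \right)}\right) Q{\left(7 \right)} = \left(-157 + \left(-2 + 2^{2} + 5 \cdot 2\right)\right) 10 = \left(-157 + \left(-2 + 4 + 10\right)\right) 10 = \left(-157 + 12\right) 10 = \left(-145\right) 10 = -1450$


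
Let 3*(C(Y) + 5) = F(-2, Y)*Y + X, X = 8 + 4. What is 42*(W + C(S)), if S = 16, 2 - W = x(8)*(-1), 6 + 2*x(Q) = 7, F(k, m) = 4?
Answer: 959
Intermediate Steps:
x(Q) = 1/2 (x(Q) = -3 + (1/2)*7 = -3 + 7/2 = 1/2)
X = 12
W = 5/2 (W = 2 - (-1)/2 = 2 - 1*(-1/2) = 2 + 1/2 = 5/2 ≈ 2.5000)
C(Y) = -1 + 4*Y/3 (C(Y) = -5 + (4*Y + 12)/3 = -5 + (12 + 4*Y)/3 = -5 + (4 + 4*Y/3) = -1 + 4*Y/3)
42*(W + C(S)) = 42*(5/2 + (-1 + (4/3)*16)) = 42*(5/2 + (-1 + 64/3)) = 42*(5/2 + 61/3) = 42*(137/6) = 959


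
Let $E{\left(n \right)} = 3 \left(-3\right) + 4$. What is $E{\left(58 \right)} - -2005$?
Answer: $2000$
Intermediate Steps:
$E{\left(n \right)} = -5$ ($E{\left(n \right)} = -9 + 4 = -5$)
$E{\left(58 \right)} - -2005 = -5 - -2005 = -5 + 2005 = 2000$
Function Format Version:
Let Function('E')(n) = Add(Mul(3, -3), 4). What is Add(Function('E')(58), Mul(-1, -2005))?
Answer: 2000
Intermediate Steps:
Function('E')(n) = -5 (Function('E')(n) = Add(-9, 4) = -5)
Add(Function('E')(58), Mul(-1, -2005)) = Add(-5, Mul(-1, -2005)) = Add(-5, 2005) = 2000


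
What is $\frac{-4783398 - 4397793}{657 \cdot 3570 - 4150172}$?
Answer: $\frac{9181191}{1804682} \approx 5.0874$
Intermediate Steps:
$\frac{-4783398 - 4397793}{657 \cdot 3570 - 4150172} = - \frac{9181191}{2345490 - 4150172} = - \frac{9181191}{-1804682} = \left(-9181191\right) \left(- \frac{1}{1804682}\right) = \frac{9181191}{1804682}$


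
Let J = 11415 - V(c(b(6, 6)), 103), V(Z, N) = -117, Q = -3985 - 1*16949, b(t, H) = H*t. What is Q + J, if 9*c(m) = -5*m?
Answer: -9402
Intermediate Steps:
c(m) = -5*m/9 (c(m) = (-5*m)/9 = -5*m/9)
Q = -20934 (Q = -3985 - 16949 = -20934)
J = 11532 (J = 11415 - 1*(-117) = 11415 + 117 = 11532)
Q + J = -20934 + 11532 = -9402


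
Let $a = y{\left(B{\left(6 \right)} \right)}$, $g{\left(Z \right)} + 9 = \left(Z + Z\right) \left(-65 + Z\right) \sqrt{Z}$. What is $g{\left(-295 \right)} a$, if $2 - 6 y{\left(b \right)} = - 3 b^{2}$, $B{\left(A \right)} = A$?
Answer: $-165 + 3894000 i \sqrt{295} \approx -165.0 + 6.6882 \cdot 10^{7} i$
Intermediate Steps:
$g{\left(Z \right)} = -9 + 2 Z^{\frac{3}{2}} \left(-65 + Z\right)$ ($g{\left(Z \right)} = -9 + \left(Z + Z\right) \left(-65 + Z\right) \sqrt{Z} = -9 + 2 Z \left(-65 + Z\right) \sqrt{Z} = -9 + 2 Z^{\frac{3}{2}} \left(-65 + Z\right)$)
$y{\left(b \right)} = \frac{1}{3} + \frac{b^{2}}{2}$ ($y{\left(b \right)} = \frac{1}{3} - \frac{\left(-3\right) b^{2}}{6} = \frac{1}{3} + \frac{b^{2}}{2}$)
$a = \frac{55}{3}$ ($a = \frac{1}{3} + \frac{6^{2}}{2} = \frac{1}{3} + \frac{1}{2} \cdot 36 = \frac{1}{3} + 18 = \frac{55}{3} \approx 18.333$)
$g{\left(-295 \right)} a = \left(-9 - 130 \left(-295\right)^{\frac{3}{2}} + 2 \left(-295\right)^{\frac{5}{2}}\right) \frac{55}{3} = \left(-9 - 130 \left(- 295 i \sqrt{295}\right) + 2 \cdot 87025 i \sqrt{295}\right) \frac{55}{3} = \left(-9 + 38350 i \sqrt{295} + 174050 i \sqrt{295}\right) \frac{55}{3} = \left(-9 + 212400 i \sqrt{295}\right) \frac{55}{3} = -165 + 3894000 i \sqrt{295}$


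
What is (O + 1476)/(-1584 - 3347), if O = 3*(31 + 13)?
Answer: -1608/4931 ≈ -0.32610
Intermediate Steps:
O = 132 (O = 3*44 = 132)
(O + 1476)/(-1584 - 3347) = (132 + 1476)/(-1584 - 3347) = 1608/(-4931) = 1608*(-1/4931) = -1608/4931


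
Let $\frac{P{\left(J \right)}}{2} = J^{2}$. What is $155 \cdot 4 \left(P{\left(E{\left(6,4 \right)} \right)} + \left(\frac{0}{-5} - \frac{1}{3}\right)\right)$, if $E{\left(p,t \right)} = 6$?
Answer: $\frac{133300}{3} \approx 44433.0$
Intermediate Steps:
$P{\left(J \right)} = 2 J^{2}$
$155 \cdot 4 \left(P{\left(E{\left(6,4 \right)} \right)} + \left(\frac{0}{-5} - \frac{1}{3}\right)\right) = 155 \cdot 4 \left(2 \cdot 6^{2} + \left(\frac{0}{-5} - \frac{1}{3}\right)\right) = 155 \cdot 4 \left(2 \cdot 36 + \left(0 \left(- \frac{1}{5}\right) - \frac{1}{3}\right)\right) = 155 \cdot 4 \left(72 + \left(0 - \frac{1}{3}\right)\right) = 155 \cdot 4 \left(72 - \frac{1}{3}\right) = 155 \cdot 4 \cdot \frac{215}{3} = 155 \cdot \frac{860}{3} = \frac{133300}{3}$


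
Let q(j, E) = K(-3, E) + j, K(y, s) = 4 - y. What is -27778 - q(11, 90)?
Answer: -27796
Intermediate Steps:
q(j, E) = 7 + j (q(j, E) = (4 - 1*(-3)) + j = (4 + 3) + j = 7 + j)
-27778 - q(11, 90) = -27778 - (7 + 11) = -27778 - 1*18 = -27778 - 18 = -27796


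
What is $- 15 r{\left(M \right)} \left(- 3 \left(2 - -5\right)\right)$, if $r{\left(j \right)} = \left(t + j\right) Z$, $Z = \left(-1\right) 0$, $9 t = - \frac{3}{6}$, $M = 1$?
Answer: $0$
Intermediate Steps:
$t = - \frac{1}{18}$ ($t = \frac{\left(-3\right) \frac{1}{6}}{9} = \frac{1}{9} \left(- \frac{1}{2}\right) = - \frac{1}{18} \approx -0.055556$)
$Z = 0$
$r{\left(j \right)} = 0$ ($r{\left(j \right)} = \left(- \frac{1}{18} + j\right) 0 = 0$)
$- 15 r{\left(M \right)} \left(- 3 \left(2 - -5\right)\right) = \left(-15\right) 0 \left(- 3 \left(2 - -5\right)\right) = 0 \left(- 3 \left(2 + 5\right)\right) = 0 \left(\left(-3\right) 7\right) = 0 \left(-21\right) = 0$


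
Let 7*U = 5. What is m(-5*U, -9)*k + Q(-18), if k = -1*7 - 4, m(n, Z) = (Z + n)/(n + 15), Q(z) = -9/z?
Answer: 63/5 ≈ 12.600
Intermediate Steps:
U = 5/7 (U = (⅐)*5 = 5/7 ≈ 0.71429)
m(n, Z) = (Z + n)/(15 + n)
k = -11 (k = -7 - 4 = -11)
m(-5*U, -9)*k + Q(-18) = ((-9 - 5*5/7)/(15 - 5*5/7))*(-11) - 9/(-18) = ((-9 - 25/7)/(15 - 25/7))*(-11) - 9*(-1/18) = (-88/7/(80/7))*(-11) + ½ = ((7/80)*(-88/7))*(-11) + ½ = -11/10*(-11) + ½ = 121/10 + ½ = 63/5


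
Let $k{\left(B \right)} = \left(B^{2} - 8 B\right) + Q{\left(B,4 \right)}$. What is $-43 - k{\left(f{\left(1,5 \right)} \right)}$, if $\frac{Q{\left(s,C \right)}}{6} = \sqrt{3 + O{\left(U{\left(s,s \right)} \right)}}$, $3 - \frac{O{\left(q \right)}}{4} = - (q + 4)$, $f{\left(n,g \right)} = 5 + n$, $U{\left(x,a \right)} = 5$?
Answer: $-31 - 6 \sqrt{51} \approx -73.849$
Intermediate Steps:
$O{\left(q \right)} = 28 + 4 q$ ($O{\left(q \right)} = 12 - 4 \left(- (q + 4)\right) = 12 - 4 \left(- (4 + q)\right) = 12 - 4 \left(-4 - q\right) = 12 + \left(16 + 4 q\right) = 28 + 4 q$)
$Q{\left(s,C \right)} = 6 \sqrt{51}$ ($Q{\left(s,C \right)} = 6 \sqrt{3 + \left(28 + 4 \cdot 5\right)} = 6 \sqrt{3 + \left(28 + 20\right)} = 6 \sqrt{3 + 48} = 6 \sqrt{51}$)
$k{\left(B \right)} = B^{2} - 8 B + 6 \sqrt{51}$ ($k{\left(B \right)} = \left(B^{2} - 8 B\right) + 6 \sqrt{51} = B^{2} - 8 B + 6 \sqrt{51}$)
$-43 - k{\left(f{\left(1,5 \right)} \right)} = -43 - \left(\left(5 + 1\right)^{2} - 8 \left(5 + 1\right) + 6 \sqrt{51}\right) = -43 - \left(6^{2} - 48 + 6 \sqrt{51}\right) = -43 - \left(36 - 48 + 6 \sqrt{51}\right) = -43 - \left(-12 + 6 \sqrt{51}\right) = -43 + \left(12 - 6 \sqrt{51}\right) = -31 - 6 \sqrt{51}$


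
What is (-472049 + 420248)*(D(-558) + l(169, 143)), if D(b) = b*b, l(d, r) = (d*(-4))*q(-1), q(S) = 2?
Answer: -16058931612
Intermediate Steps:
l(d, r) = -8*d (l(d, r) = (d*(-4))*2 = -4*d*2 = -8*d)
D(b) = b²
(-472049 + 420248)*(D(-558) + l(169, 143)) = (-472049 + 420248)*((-558)² - 8*169) = -51801*(311364 - 1352) = -51801*310012 = -16058931612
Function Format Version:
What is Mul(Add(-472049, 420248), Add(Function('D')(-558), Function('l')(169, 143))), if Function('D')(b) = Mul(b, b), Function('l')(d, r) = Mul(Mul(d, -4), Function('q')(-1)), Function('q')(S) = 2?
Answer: -16058931612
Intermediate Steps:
Function('l')(d, r) = Mul(-8, d) (Function('l')(d, r) = Mul(Mul(d, -4), 2) = Mul(Mul(-4, d), 2) = Mul(-8, d))
Function('D')(b) = Pow(b, 2)
Mul(Add(-472049, 420248), Add(Function('D')(-558), Function('l')(169, 143))) = Mul(Add(-472049, 420248), Add(Pow(-558, 2), Mul(-8, 169))) = Mul(-51801, Add(311364, -1352)) = Mul(-51801, 310012) = -16058931612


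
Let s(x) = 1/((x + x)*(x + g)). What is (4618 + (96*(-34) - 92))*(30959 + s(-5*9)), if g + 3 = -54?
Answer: 179332484851/4590 ≈ 3.9070e+7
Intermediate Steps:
g = -57 (g = -3 - 54 = -57)
s(x) = 1/(2*x*(-57 + x)) (s(x) = 1/((x + x)*(x - 57)) = 1/((2*x)*(-57 + x)) = 1/(2*x*(-57 + x)))
(4618 + (96*(-34) - 92))*(30959 + s(-5*9)) = (4618 + (96*(-34) - 92))*(30959 + 1/(2*((-5*9))*(-57 - 5*9))) = (4618 + (-3264 - 92))*(30959 + (½)/(-45*(-57 - 45))) = (4618 - 3356)*(30959 + (½)*(-1/45)/(-102)) = 1262*(30959 + (½)*(-1/45)*(-1/102)) = 1262*(30959 + 1/9180) = 1262*(284203621/9180) = 179332484851/4590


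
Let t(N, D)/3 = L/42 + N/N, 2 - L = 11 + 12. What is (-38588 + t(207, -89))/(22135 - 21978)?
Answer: -77173/314 ≈ -245.77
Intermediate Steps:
L = -21 (L = 2 - (11 + 12) = 2 - 1*23 = 2 - 23 = -21)
t(N, D) = 3/2 (t(N, D) = 3*(-21/42 + N/N) = 3*(-21*1/42 + 1) = 3*(-½ + 1) = 3*(½) = 3/2)
(-38588 + t(207, -89))/(22135 - 21978) = (-38588 + 3/2)/(22135 - 21978) = -77173/2/157 = -77173/2*1/157 = -77173/314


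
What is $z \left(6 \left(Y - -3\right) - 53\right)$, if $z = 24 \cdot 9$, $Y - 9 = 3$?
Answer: $7992$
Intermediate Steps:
$Y = 12$ ($Y = 9 + 3 = 12$)
$z = 216$
$z \left(6 \left(Y - -3\right) - 53\right) = 216 \left(6 \left(12 - -3\right) - 53\right) = 216 \left(6 \left(12 + \left(-2 + 5\right)\right) - 53\right) = 216 \left(6 \left(12 + 3\right) - 53\right) = 216 \left(6 \cdot 15 - 53\right) = 216 \left(90 - 53\right) = 216 \cdot 37 = 7992$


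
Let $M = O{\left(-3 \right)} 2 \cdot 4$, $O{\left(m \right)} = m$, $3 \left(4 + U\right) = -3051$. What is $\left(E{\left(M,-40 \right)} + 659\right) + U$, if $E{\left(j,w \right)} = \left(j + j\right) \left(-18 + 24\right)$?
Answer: $-650$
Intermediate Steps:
$U = -1021$ ($U = -4 + \frac{1}{3} \left(-3051\right) = -4 - 1017 = -1021$)
$M = -24$ ($M = \left(-3\right) 2 \cdot 4 = \left(-6\right) 4 = -24$)
$E{\left(j,w \right)} = 12 j$ ($E{\left(j,w \right)} = 2 j 6 = 12 j$)
$\left(E{\left(M,-40 \right)} + 659\right) + U = \left(12 \left(-24\right) + 659\right) - 1021 = \left(-288 + 659\right) - 1021 = 371 - 1021 = -650$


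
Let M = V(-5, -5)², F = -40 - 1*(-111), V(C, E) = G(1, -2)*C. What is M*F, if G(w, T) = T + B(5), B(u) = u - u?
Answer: 7100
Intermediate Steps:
B(u) = 0
G(w, T) = T (G(w, T) = T + 0 = T)
V(C, E) = -2*C
F = 71 (F = -40 + 111 = 71)
M = 100 (M = (-2*(-5))² = 10² = 100)
M*F = 100*71 = 7100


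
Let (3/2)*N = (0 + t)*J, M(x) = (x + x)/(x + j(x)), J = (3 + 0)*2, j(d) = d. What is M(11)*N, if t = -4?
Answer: -16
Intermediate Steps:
J = 6 (J = 3*2 = 6)
M(x) = 1 (M(x) = (x + x)/(x + x) = (2*x)/((2*x)) = (2*x)*(1/(2*x)) = 1)
N = -16 (N = 2*((0 - 4)*6)/3 = 2*(-4*6)/3 = (⅔)*(-24) = -16)
M(11)*N = 1*(-16) = -16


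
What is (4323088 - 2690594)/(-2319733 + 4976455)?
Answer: 816247/1328361 ≈ 0.61448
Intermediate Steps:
(4323088 - 2690594)/(-2319733 + 4976455) = 1632494/2656722 = 1632494*(1/2656722) = 816247/1328361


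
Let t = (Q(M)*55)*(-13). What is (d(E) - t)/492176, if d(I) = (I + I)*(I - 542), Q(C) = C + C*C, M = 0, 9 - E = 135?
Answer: 10521/30761 ≈ 0.34202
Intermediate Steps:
E = -126 (E = 9 - 1*135 = 9 - 135 = -126)
Q(C) = C + C**2
d(I) = 2*I*(-542 + I) (d(I) = (2*I)*(-542 + I) = 2*I*(-542 + I))
t = 0 (t = ((0*(1 + 0))*55)*(-13) = ((0*1)*55)*(-13) = (0*55)*(-13) = 0*(-13) = 0)
(d(E) - t)/492176 = (2*(-126)*(-542 - 126) - 1*0)/492176 = (2*(-126)*(-668) + 0)*(1/492176) = (168336 + 0)*(1/492176) = 168336*(1/492176) = 10521/30761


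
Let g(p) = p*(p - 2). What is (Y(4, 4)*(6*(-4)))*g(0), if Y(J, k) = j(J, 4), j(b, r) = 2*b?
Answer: 0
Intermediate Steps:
g(p) = p*(-2 + p)
Y(J, k) = 2*J
(Y(4, 4)*(6*(-4)))*g(0) = ((2*4)*(6*(-4)))*(0*(-2 + 0)) = (8*(-24))*(0*(-2)) = -192*0 = 0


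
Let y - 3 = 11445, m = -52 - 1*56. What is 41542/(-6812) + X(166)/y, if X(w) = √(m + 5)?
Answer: -20771/3406 + I*√103/11448 ≈ -6.0984 + 0.00088652*I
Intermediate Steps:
m = -108 (m = -52 - 56 = -108)
y = 11448 (y = 3 + 11445 = 11448)
X(w) = I*√103 (X(w) = √(-108 + 5) = √(-103) = I*√103)
41542/(-6812) + X(166)/y = 41542/(-6812) + (I*√103)/11448 = 41542*(-1/6812) + (I*√103)*(1/11448) = -20771/3406 + I*√103/11448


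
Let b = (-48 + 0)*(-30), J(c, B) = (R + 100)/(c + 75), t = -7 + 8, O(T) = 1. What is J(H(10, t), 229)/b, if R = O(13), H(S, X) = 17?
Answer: 101/132480 ≈ 0.00076238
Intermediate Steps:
t = 1
R = 1
J(c, B) = 101/(75 + c) (J(c, B) = (1 + 100)/(c + 75) = 101/(75 + c))
b = 1440 (b = -48*(-30) = 1440)
J(H(10, t), 229)/b = (101/(75 + 17))/1440 = (101/92)*(1/1440) = 101/132480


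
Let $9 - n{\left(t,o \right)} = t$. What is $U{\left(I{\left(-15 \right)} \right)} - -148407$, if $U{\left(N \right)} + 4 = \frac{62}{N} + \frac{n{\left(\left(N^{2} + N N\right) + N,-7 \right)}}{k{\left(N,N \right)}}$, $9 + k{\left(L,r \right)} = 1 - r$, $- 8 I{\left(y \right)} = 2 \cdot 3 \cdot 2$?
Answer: $\frac{5786069}{39} \approx 1.4836 \cdot 10^{5}$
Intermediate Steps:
$I{\left(y \right)} = - \frac{3}{2}$ ($I{\left(y \right)} = - \frac{2 \cdot 3 \cdot 2}{8} = - \frac{6 \cdot 2}{8} = \left(- \frac{1}{8}\right) 12 = - \frac{3}{2}$)
$n{\left(t,o \right)} = 9 - t$
$k{\left(L,r \right)} = -8 - r$ ($k{\left(L,r \right)} = -9 - \left(-1 + r\right) = -8 - r$)
$U{\left(N \right)} = -4 + \frac{62}{N} + \frac{9 - N - 2 N^{2}}{-8 - N}$ ($U{\left(N \right)} = -4 + \left(\frac{62}{N} + \frac{9 - \left(\left(N^{2} + N N\right) + N\right)}{-8 - N}\right) = -4 + \left(\frac{62}{N} + \frac{9 - \left(\left(N^{2} + N^{2}\right) + N\right)}{-8 - N}\right) = -4 + \left(\frac{62}{N} + \frac{9 - \left(2 N^{2} + N\right)}{-8 - N}\right) = -4 + \left(\frac{62}{N} + \frac{9 - \left(N + 2 N^{2}\right)}{-8 - N}\right) = -4 + \left(\frac{62}{N} + \frac{9 - N - 2 N^{2}}{-8 - N}\right) = -4 + \frac{62}{N} + \frac{9 - N - 2 N^{2}}{-8 - N}$)
$U{\left(I{\left(-15 \right)} \right)} - -148407 = \frac{496 - 3 \left(- \frac{3}{2}\right)^{2} + 2 \left(- \frac{3}{2}\right)^{3} + 21 \left(- \frac{3}{2}\right)}{\left(- \frac{3}{2}\right) \left(8 - \frac{3}{2}\right)} - -148407 = - \frac{2 \left(496 - \frac{27}{4} + 2 \left(- \frac{27}{8}\right) - \frac{63}{2}\right)}{3 \cdot \frac{13}{2}} + 148407 = \left(- \frac{2}{3}\right) \frac{2}{13} \left(496 - \frac{27}{4} - \frac{27}{4} - \frac{63}{2}\right) + 148407 = \left(- \frac{2}{3}\right) \frac{2}{13} \cdot 451 + 148407 = - \frac{1804}{39} + 148407 = \frac{5786069}{39}$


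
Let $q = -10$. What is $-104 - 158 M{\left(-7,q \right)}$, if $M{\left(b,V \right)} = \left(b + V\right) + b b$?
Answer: $-5160$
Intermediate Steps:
$M{\left(b,V \right)} = V + b + b^{2}$ ($M{\left(b,V \right)} = \left(V + b\right) + b^{2} = V + b + b^{2}$)
$-104 - 158 M{\left(-7,q \right)} = -104 - 158 \left(-10 - 7 + \left(-7\right)^{2}\right) = -104 - 158 \left(-10 - 7 + 49\right) = -104 - 5056 = -5160$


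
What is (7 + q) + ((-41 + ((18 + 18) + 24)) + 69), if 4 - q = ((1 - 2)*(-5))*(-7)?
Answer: 134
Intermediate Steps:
q = 39 (q = 4 - (1 - 2)*(-5)*(-7) = 4 - (-1*(-5))*(-7) = 4 - 5*(-7) = 4 - 1*(-35) = 4 + 35 = 39)
(7 + q) + ((-41 + ((18 + 18) + 24)) + 69) = (7 + 39) + ((-41 + ((18 + 18) + 24)) + 69) = 46 + ((-41 + (36 + 24)) + 69) = 46 + ((-41 + 60) + 69) = 46 + (19 + 69) = 46 + 88 = 134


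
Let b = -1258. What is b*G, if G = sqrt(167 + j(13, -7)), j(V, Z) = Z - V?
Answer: -8806*sqrt(3) ≈ -15252.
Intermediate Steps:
G = 7*sqrt(3) (G = sqrt(167 + (-7 - 1*13)) = sqrt(167 + (-7 - 13)) = sqrt(167 - 20) = sqrt(147) = 7*sqrt(3) ≈ 12.124)
b*G = -8806*sqrt(3)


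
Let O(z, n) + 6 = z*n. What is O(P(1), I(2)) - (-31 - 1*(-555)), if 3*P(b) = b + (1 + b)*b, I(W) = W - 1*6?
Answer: -534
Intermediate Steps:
I(W) = -6 + W (I(W) = W - 6 = -6 + W)
P(b) = b/3 + b*(1 + b)/3 (P(b) = (b + (1 + b)*b)/3 = (b + b*(1 + b))/3 = b/3 + b*(1 + b)/3)
O(z, n) = -6 + n*z (O(z, n) = -6 + z*n = -6 + n*z)
O(P(1), I(2)) - (-31 - 1*(-555)) = (-6 + (-6 + 2)*((⅓)*1*(2 + 1))) - (-31 - 1*(-555)) = (-6 - 4*3/3) - (-31 + 555) = (-6 - 4*1) - 1*524 = (-6 - 4) - 524 = -10 - 524 = -534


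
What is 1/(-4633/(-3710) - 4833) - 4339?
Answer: -77780036893/17925797 ≈ -4339.0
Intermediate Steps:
1/(-4633/(-3710) - 4833) - 4339 = 1/(-4633*(-1/3710) - 4833) - 4339 = 1/(4633/3710 - 4833) - 4339 = 1/(-17925797/3710) - 4339 = -3710/17925797 - 4339 = -77780036893/17925797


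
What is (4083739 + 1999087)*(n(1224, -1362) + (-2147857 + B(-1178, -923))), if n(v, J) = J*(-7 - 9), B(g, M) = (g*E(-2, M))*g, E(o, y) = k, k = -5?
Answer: -55137685034610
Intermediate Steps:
E(o, y) = -5
B(g, M) = -5*g**2 (B(g, M) = (g*(-5))*g = (-5*g)*g = -5*g**2)
n(v, J) = -16*J (n(v, J) = J*(-16) = -16*J)
(4083739 + 1999087)*(n(1224, -1362) + (-2147857 + B(-1178, -923))) = (4083739 + 1999087)*(-16*(-1362) + (-2147857 - 5*(-1178)**2)) = 6082826*(21792 + (-2147857 - 5*1387684)) = 6082826*(21792 + (-2147857 - 6938420)) = 6082826*(21792 - 9086277) = 6082826*(-9064485) = -55137685034610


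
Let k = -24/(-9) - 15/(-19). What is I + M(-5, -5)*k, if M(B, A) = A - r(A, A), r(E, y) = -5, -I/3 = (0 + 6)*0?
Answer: 0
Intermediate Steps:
I = 0 (I = -3*(0 + 6)*0 = -18*0 = -3*0 = 0)
M(B, A) = 5 + A (M(B, A) = A - 1*(-5) = A + 5 = 5 + A)
k = 197/57 (k = -24*(-1/9) - 15*(-1/19) = 8/3 + 15/19 = 197/57 ≈ 3.4561)
I + M(-5, -5)*k = 0 + (5 - 5)*(197/57) = 0 + 0*(197/57) = 0 + 0 = 0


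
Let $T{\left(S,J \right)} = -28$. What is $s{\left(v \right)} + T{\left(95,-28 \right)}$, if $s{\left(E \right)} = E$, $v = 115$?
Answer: $87$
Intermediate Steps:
$s{\left(v \right)} + T{\left(95,-28 \right)} = 115 - 28 = 87$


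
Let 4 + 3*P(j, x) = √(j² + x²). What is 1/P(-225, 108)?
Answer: 12/62273 + 27*√769/62273 ≈ 0.012216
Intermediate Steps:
P(j, x) = -4/3 + √(j² + x²)/3
1/P(-225, 108) = 1/(-4/3 + √((-225)² + 108²)/3) = 1/(-4/3 + √(50625 + 11664)/3) = 1/(-4/3 + √62289/3) = 1/(-4/3 + (9*√769)/3) = 1/(-4/3 + 3*√769)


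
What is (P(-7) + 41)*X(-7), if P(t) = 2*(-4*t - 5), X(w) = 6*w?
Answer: -3654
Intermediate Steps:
P(t) = -10 - 8*t (P(t) = 2*(-5 - 4*t) = -10 - 8*t)
(P(-7) + 41)*X(-7) = ((-10 - 8*(-7)) + 41)*(6*(-7)) = ((-10 + 56) + 41)*(-42) = (46 + 41)*(-42) = 87*(-42) = -3654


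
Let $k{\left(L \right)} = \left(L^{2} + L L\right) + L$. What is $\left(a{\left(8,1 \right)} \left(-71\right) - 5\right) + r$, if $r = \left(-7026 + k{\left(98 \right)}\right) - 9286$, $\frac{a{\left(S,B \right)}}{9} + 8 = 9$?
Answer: $2350$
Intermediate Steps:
$a{\left(S,B \right)} = 9$ ($a{\left(S,B \right)} = -72 + 9 \cdot 9 = -72 + 81 = 9$)
$k{\left(L \right)} = L + 2 L^{2}$ ($k{\left(L \right)} = \left(L^{2} + L^{2}\right) + L = 2 L^{2} + L = L + 2 L^{2}$)
$r = 2994$ ($r = \left(-7026 + 98 \left(1 + 2 \cdot 98\right)\right) - 9286 = \left(-7026 + 98 \left(1 + 196\right)\right) - 9286 = \left(-7026 + 98 \cdot 197\right) - 9286 = \left(-7026 + 19306\right) - 9286 = 12280 - 9286 = 2994$)
$\left(a{\left(8,1 \right)} \left(-71\right) - 5\right) + r = \left(9 \left(-71\right) - 5\right) + 2994 = \left(-639 - 5\right) + 2994 = -644 + 2994 = 2350$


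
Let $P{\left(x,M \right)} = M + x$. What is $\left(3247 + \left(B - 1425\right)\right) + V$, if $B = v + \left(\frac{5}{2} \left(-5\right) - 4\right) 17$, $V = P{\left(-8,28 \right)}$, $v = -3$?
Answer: $\frac{3117}{2} \approx 1558.5$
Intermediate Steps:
$V = 20$ ($V = 28 - 8 = 20$)
$B = - \frac{567}{2}$ ($B = -3 + \left(\frac{5}{2} \left(-5\right) - 4\right) 17 = -3 + \left(- \frac{25}{2} - 4\right) 17 = -3 - \frac{561}{2} = - \frac{567}{2} \approx -283.5$)
$\left(3247 + \left(B - 1425\right)\right) + V = \left(3247 - \frac{3417}{2}\right) + 20 = \frac{3077}{2} + 20 = \frac{3117}{2}$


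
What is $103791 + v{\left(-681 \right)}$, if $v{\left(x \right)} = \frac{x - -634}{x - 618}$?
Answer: $\frac{134824556}{1299} \approx 1.0379 \cdot 10^{5}$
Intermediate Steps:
$v{\left(x \right)} = \frac{634 + x}{-618 + x}$ ($v{\left(x \right)} = \frac{x + 634}{-618 + x} = \frac{634 + x}{-618 + x}$)
$103791 + v{\left(-681 \right)} = 103791 + \frac{634 - 681}{-618 - 681} = 103791 + \frac{1}{-1299} \left(-47\right) = 103791 - - \frac{47}{1299} = 103791 + \frac{47}{1299} = \frac{134824556}{1299}$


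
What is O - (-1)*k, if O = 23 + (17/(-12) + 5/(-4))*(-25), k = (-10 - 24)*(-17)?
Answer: 2003/3 ≈ 667.67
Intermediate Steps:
k = 578 (k = -34*(-17) = 578)
O = 269/3 (O = 23 + (17*(-1/12) + 5*(-1/4))*(-25) = 23 + (-17/12 - 5/4)*(-25) = 23 - 8/3*(-25) = 23 + 200/3 = 269/3 ≈ 89.667)
O - (-1)*k = 269/3 - (-1)*578 = 269/3 - 1*(-578) = 269/3 + 578 = 2003/3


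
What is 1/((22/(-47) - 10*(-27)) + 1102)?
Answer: 47/64462 ≈ 0.00072911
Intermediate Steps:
1/((22/(-47) - 10*(-27)) + 1102) = 1/((22*(-1/47) + 270) + 1102) = 1/((-22/47 + 270) + 1102) = 1/(12668/47 + 1102) = 1/(64462/47) = 47/64462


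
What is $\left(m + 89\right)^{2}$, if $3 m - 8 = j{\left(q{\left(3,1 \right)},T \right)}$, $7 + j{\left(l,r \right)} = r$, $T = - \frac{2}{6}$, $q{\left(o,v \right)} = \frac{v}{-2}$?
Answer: $\frac{644809}{81} \approx 7960.6$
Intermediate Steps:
$q{\left(o,v \right)} = - \frac{v}{2}$ ($q{\left(o,v \right)} = v \left(- \frac{1}{2}\right) = - \frac{v}{2}$)
$T = - \frac{1}{3}$ ($T = \left(-2\right) \frac{1}{6} = - \frac{1}{3} \approx -0.33333$)
$j{\left(l,r \right)} = -7 + r$
$m = \frac{2}{9}$ ($m = \frac{8}{3} + \frac{-7 - \frac{1}{3}}{3} = \frac{8}{3} + \frac{1}{3} \left(- \frac{22}{3}\right) = \frac{8}{3} - \frac{22}{9} = \frac{2}{9} \approx 0.22222$)
$\left(m + 89\right)^{2} = \left(\frac{2}{9} + 89\right)^{2} = \left(\frac{803}{9}\right)^{2} = \frac{644809}{81}$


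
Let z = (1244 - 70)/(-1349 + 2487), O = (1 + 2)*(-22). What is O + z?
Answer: -36967/569 ≈ -64.968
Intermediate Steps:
O = -66 (O = 3*(-22) = -66)
z = 587/569 (z = 1174/1138 = 1174*(1/1138) = 587/569 ≈ 1.0316)
O + z = -66 + 587/569 = -36967/569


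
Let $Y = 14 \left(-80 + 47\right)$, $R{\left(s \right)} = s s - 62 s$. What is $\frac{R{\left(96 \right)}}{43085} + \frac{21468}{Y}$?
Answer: $- \frac{21986686}{473935} \approx -46.392$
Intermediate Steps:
$R{\left(s \right)} = s^{2} - 62 s$
$Y = -462$ ($Y = 14 \left(-33\right) = -462$)
$\frac{R{\left(96 \right)}}{43085} + \frac{21468}{Y} = \frac{96 \left(-62 + 96\right)}{43085} + \frac{21468}{-462} = 96 \cdot 34 \cdot \frac{1}{43085} + 21468 \left(- \frac{1}{462}\right) = 3264 \cdot \frac{1}{43085} - \frac{3578}{77} = \frac{3264}{43085} - \frac{3578}{77} = - \frac{21986686}{473935}$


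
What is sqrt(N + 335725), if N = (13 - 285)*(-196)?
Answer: sqrt(389037) ≈ 623.73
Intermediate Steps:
N = 53312 (N = -272*(-196) = 53312)
sqrt(N + 335725) = sqrt(53312 + 335725) = sqrt(389037)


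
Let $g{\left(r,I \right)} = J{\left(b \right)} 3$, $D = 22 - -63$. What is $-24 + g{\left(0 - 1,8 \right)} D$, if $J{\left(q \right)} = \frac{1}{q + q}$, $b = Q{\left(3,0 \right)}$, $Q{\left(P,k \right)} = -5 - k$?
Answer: $- \frac{99}{2} \approx -49.5$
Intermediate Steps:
$D = 85$ ($D = 22 + 63 = 85$)
$b = -5$ ($b = -5 - 0 = -5 + 0 = -5$)
$J{\left(q \right)} = \frac{1}{2 q}$
$g{\left(r,I \right)} = - \frac{3}{10}$ ($g{\left(r,I \right)} = \frac{1}{2 \left(-5\right)} 3 = \frac{1}{2} \left(- \frac{1}{5}\right) 3 = \left(- \frac{1}{10}\right) 3 = - \frac{3}{10}$)
$-24 + g{\left(0 - 1,8 \right)} D = -24 - \frac{51}{2} = - \frac{99}{2}$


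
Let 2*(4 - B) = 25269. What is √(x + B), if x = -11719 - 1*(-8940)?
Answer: I*√61638/2 ≈ 124.14*I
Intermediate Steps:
x = -2779 (x = -11719 + 8940 = -2779)
B = -25261/2 (B = 4 - ½*25269 = 4 - 25269/2 = -25261/2 ≈ -12631.)
√(x + B) = √(-2779 - 25261/2) = √(-30819/2) = I*√61638/2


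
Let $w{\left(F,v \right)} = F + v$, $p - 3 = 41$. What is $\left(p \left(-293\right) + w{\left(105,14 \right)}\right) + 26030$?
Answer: $13257$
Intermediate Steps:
$p = 44$ ($p = 3 + 41 = 44$)
$\left(p \left(-293\right) + w{\left(105,14 \right)}\right) + 26030 = \left(44 \left(-293\right) + \left(105 + 14\right)\right) + 26030 = \left(-12892 + 119\right) + 26030 = -12773 + 26030 = 13257$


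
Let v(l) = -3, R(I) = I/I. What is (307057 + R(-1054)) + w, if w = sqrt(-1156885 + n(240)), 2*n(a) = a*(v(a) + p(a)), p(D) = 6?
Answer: 307058 + 5*I*sqrt(46261) ≈ 3.0706e+5 + 1075.4*I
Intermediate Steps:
R(I) = 1
n(a) = 3*a/2 (n(a) = (a*(-3 + 6))/2 = (a*3)/2 = (3*a)/2 = 3*a/2)
w = 5*I*sqrt(46261) (w = sqrt(-1156885 + (3/2)*240) = sqrt(-1156885 + 360) = sqrt(-1156525) = 5*I*sqrt(46261) ≈ 1075.4*I)
(307057 + R(-1054)) + w = (307057 + 1) + 5*I*sqrt(46261) = 307058 + 5*I*sqrt(46261)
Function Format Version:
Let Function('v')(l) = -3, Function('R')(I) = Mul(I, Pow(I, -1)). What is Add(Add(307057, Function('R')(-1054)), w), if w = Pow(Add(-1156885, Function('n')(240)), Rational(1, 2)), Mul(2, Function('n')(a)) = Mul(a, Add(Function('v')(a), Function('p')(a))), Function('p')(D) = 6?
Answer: Add(307058, Mul(5, I, Pow(46261, Rational(1, 2)))) ≈ Add(3.0706e+5, Mul(1075.4, I))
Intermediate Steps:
Function('R')(I) = 1
Function('n')(a) = Mul(Rational(3, 2), a) (Function('n')(a) = Mul(Rational(1, 2), Mul(a, Add(-3, 6))) = Mul(Rational(1, 2), Mul(a, 3)) = Mul(Rational(1, 2), Mul(3, a)) = Mul(Rational(3, 2), a))
w = Mul(5, I, Pow(46261, Rational(1, 2))) (w = Pow(Add(-1156885, Mul(Rational(3, 2), 240)), Rational(1, 2)) = Pow(Add(-1156885, 360), Rational(1, 2)) = Pow(-1156525, Rational(1, 2)) = Mul(5, I, Pow(46261, Rational(1, 2))) ≈ Mul(1075.4, I))
Add(Add(307057, Function('R')(-1054)), w) = Add(Add(307057, 1), Mul(5, I, Pow(46261, Rational(1, 2)))) = Add(307058, Mul(5, I, Pow(46261, Rational(1, 2))))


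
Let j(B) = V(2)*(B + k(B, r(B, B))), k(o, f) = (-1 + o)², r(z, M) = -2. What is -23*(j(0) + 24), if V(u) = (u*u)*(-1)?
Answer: -460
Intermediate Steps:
V(u) = -u² (V(u) = u²*(-1) = -u²)
j(B) = -4*B - 4*(-1 + B)² (j(B) = (-1*2²)*(B + (-1 + B)²) = (-1*4)*(B + (-1 + B)²) = -4*(B + (-1 + B)²) = -4*B - 4*(-1 + B)²)
-23*(j(0) + 24) = -23*((-4 - 4*0² + 4*0) + 24) = -23*((-4 - 4*0 + 0) + 24) = -23*((-4 + 0 + 0) + 24) = -23*(-4 + 24) = -23*20 = -460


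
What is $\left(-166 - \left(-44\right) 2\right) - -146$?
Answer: $68$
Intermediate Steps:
$\left(-166 - \left(-44\right) 2\right) - -146 = \left(-166 - -88\right) + 146 = \left(-166 + 88\right) + 146 = -78 + 146 = 68$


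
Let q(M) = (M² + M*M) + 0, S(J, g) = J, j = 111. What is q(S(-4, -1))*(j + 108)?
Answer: 7008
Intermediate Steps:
q(M) = 2*M² (q(M) = (M² + M²) + 0 = 2*M² + 0 = 2*M²)
q(S(-4, -1))*(j + 108) = (2*(-4)²)*(111 + 108) = (2*16)*219 = 32*219 = 7008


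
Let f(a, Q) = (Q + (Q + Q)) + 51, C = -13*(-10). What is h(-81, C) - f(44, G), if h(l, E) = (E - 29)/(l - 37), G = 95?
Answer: -39749/118 ≈ -336.86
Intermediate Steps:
C = 130
f(a, Q) = 51 + 3*Q (f(a, Q) = (Q + 2*Q) + 51 = 3*Q + 51 = 51 + 3*Q)
h(l, E) = (-29 + E)/(-37 + l)
h(-81, C) - f(44, G) = (-29 + 130)/(-37 - 81) - (51 + 3*95) = 101/(-118) - (51 + 285) = -1/118*101 - 1*336 = -101/118 - 336 = -39749/118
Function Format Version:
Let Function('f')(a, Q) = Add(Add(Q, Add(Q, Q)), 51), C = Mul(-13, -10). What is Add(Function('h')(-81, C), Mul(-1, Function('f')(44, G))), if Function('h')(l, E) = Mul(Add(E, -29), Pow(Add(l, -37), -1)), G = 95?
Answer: Rational(-39749, 118) ≈ -336.86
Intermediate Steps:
C = 130
Function('f')(a, Q) = Add(51, Mul(3, Q)) (Function('f')(a, Q) = Add(Add(Q, Mul(2, Q)), 51) = Add(Mul(3, Q), 51) = Add(51, Mul(3, Q)))
Function('h')(l, E) = Mul(Pow(Add(-37, l), -1), Add(-29, E)) (Function('h')(l, E) = Mul(Add(-29, E), Pow(Add(-37, l), -1)) = Mul(Pow(Add(-37, l), -1), Add(-29, E)))
Add(Function('h')(-81, C), Mul(-1, Function('f')(44, G))) = Add(Mul(Pow(Add(-37, -81), -1), Add(-29, 130)), Mul(-1, Add(51, Mul(3, 95)))) = Add(Mul(Pow(-118, -1), 101), Mul(-1, Add(51, 285))) = Add(Mul(Rational(-1, 118), 101), Mul(-1, 336)) = Add(Rational(-101, 118), -336) = Rational(-39749, 118)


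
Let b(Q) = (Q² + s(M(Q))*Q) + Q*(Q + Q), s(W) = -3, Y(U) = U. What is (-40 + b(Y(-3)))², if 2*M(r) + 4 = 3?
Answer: 16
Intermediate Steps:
M(r) = -½ (M(r) = -2 + (½)*3 = -2 + 3/2 = -½)
b(Q) = -3*Q + 3*Q² (b(Q) = (Q² - 3*Q) + Q*(Q + Q) = (Q² - 3*Q) + Q*(2*Q) = (Q² - 3*Q) + 2*Q² = -3*Q + 3*Q²)
(-40 + b(Y(-3)))² = (-40 + 3*(-3)*(-1 - 3))² = (-40 + 3*(-3)*(-4))² = (-40 + 36)² = (-4)² = 16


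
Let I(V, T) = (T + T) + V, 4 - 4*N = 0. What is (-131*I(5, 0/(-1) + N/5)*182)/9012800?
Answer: -2457/172000 ≈ -0.014285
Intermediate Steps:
N = 1 (N = 1 - 1/4*0 = 1 + 0 = 1)
I(V, T) = V + 2*T (I(V, T) = 2*T + V = V + 2*T)
(-131*I(5, 0/(-1) + N/5)*182)/9012800 = (-131*(5 + 2*(0/(-1) + 1/5))*182)/9012800 = (-131*(5 + 2*(0*(-1) + 1*(1/5)))*182)*(1/9012800) = (-131*(5 + 2*(0 + 1/5))*182)*(1/9012800) = (-131*(5 + 2*(1/5))*182)*(1/9012800) = (-131*(5 + 2/5)*182)*(1/9012800) = (-131*27/5*182)*(1/9012800) = -3537/5*182*(1/9012800) = -643734/5*1/9012800 = -2457/172000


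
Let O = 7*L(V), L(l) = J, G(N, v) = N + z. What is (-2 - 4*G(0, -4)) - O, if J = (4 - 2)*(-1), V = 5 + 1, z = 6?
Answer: -12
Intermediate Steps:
V = 6
G(N, v) = 6 + N (G(N, v) = N + 6 = 6 + N)
J = -2 (J = 2*(-1) = -2)
L(l) = -2
O = -14 (O = 7*(-2) = -14)
(-2 - 4*G(0, -4)) - O = (-2 - 4*(6 + 0)) - 1*(-14) = (-2 - 4*6) + 14 = (-2 - 24) + 14 = -26 + 14 = -12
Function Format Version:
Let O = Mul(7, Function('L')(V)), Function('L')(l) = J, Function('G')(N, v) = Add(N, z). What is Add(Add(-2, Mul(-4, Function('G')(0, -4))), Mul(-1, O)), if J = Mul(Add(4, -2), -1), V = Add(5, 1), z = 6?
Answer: -12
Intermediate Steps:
V = 6
Function('G')(N, v) = Add(6, N) (Function('G')(N, v) = Add(N, 6) = Add(6, N))
J = -2 (J = Mul(2, -1) = -2)
Function('L')(l) = -2
O = -14 (O = Mul(7, -2) = -14)
Add(Add(-2, Mul(-4, Function('G')(0, -4))), Mul(-1, O)) = Add(Add(-2, Mul(-4, Add(6, 0))), Mul(-1, -14)) = Add(Add(-2, Mul(-4, 6)), 14) = Add(Add(-2, -24), 14) = Add(-26, 14) = -12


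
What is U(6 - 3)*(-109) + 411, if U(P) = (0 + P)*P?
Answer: -570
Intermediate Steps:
U(P) = P**2 (U(P) = P*P = P**2)
U(6 - 3)*(-109) + 411 = (6 - 3)**2*(-109) + 411 = 3**2*(-109) + 411 = 9*(-109) + 411 = -981 + 411 = -570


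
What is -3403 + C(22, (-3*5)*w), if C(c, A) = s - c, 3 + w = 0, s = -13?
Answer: -3438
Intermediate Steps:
w = -3 (w = -3 + 0 = -3)
C(c, A) = -13 - c
-3403 + C(22, (-3*5)*w) = -3403 + (-13 - 1*22) = -3403 + (-13 - 22) = -3403 - 35 = -3438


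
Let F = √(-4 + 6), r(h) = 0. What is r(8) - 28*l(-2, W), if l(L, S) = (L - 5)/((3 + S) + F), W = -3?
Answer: 98*√2 ≈ 138.59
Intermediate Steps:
F = √2 ≈ 1.4142
l(L, S) = (-5 + L)/(3 + S + √2) (l(L, S) = (L - 5)/((3 + S) + √2) = (-5 + L)/(3 + S + √2))
r(8) - 28*l(-2, W) = 0 - 28*(-5 - 2)/(3 - 3 + √2) = 0 - 28*(-7)/(√2) = 0 - 28*√2/2*(-7) = 0 - (-98)*√2 = 0 + 98*√2 = 98*√2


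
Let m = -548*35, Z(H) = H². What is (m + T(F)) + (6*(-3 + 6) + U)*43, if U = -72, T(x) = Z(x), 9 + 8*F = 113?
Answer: -21333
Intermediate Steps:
F = 13 (F = -9/8 + (⅛)*113 = -9/8 + 113/8 = 13)
T(x) = x²
m = -19180
(m + T(F)) + (6*(-3 + 6) + U)*43 = (-19180 + 13²) + (6*(-3 + 6) - 72)*43 = (-19180 + 169) + (6*3 - 72)*43 = -19011 + (18 - 72)*43 = -19011 - 54*43 = -19011 - 2322 = -21333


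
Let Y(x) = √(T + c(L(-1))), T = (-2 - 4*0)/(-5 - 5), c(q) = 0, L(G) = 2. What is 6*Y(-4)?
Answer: 6*√5/5 ≈ 2.6833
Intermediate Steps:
T = ⅕ (T = (-2 + 0)/(-10) = -2*(-⅒) = ⅕ ≈ 0.20000)
Y(x) = √5/5 (Y(x) = √(⅕ + 0) = √(⅕) = √5/5)
6*Y(-4) = 6*(√5/5) = 6*√5/5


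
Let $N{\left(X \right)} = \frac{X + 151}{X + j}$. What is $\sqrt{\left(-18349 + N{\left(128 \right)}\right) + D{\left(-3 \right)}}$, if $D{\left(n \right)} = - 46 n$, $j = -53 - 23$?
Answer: $\frac{i \sqrt{12307009}}{26} \approx 134.93 i$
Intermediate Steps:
$j = -76$
$N{\left(X \right)} = \frac{151 + X}{-76 + X}$ ($N{\left(X \right)} = \frac{X + 151}{X - 76} = \frac{151 + X}{-76 + X}$)
$\sqrt{\left(-18349 + N{\left(128 \right)}\right) + D{\left(-3 \right)}} = \sqrt{\left(-18349 + \frac{151 + 128}{-76 + 128}\right) - -138} = \sqrt{\left(-18349 + \frac{1}{52} \cdot 279\right) + 138} = \sqrt{\left(-18349 + \frac{279}{52}\right) + 138} = \sqrt{- \frac{953869}{52} + 138} = \sqrt{- \frac{946693}{52}} = \frac{i \sqrt{12307009}}{26}$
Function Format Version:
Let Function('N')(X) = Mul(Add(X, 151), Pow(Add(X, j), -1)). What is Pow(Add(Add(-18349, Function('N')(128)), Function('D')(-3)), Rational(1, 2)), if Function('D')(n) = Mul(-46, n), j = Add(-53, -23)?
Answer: Mul(Rational(1, 26), I, Pow(12307009, Rational(1, 2))) ≈ Mul(134.93, I)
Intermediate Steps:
j = -76
Function('N')(X) = Mul(Pow(Add(-76, X), -1), Add(151, X)) (Function('N')(X) = Mul(Add(X, 151), Pow(Add(X, -76), -1)) = Mul(Add(151, X), Pow(Add(-76, X), -1)) = Mul(Pow(Add(-76, X), -1), Add(151, X)))
Pow(Add(Add(-18349, Function('N')(128)), Function('D')(-3)), Rational(1, 2)) = Pow(Add(Add(-18349, Mul(Pow(Add(-76, 128), -1), Add(151, 128))), Mul(-46, -3)), Rational(1, 2)) = Pow(Add(Add(-18349, Mul(Pow(52, -1), 279)), 138), Rational(1, 2)) = Pow(Add(Add(-18349, Mul(Rational(1, 52), 279)), 138), Rational(1, 2)) = Pow(Add(Add(-18349, Rational(279, 52)), 138), Rational(1, 2)) = Pow(Add(Rational(-953869, 52), 138), Rational(1, 2)) = Pow(Rational(-946693, 52), Rational(1, 2)) = Mul(Rational(1, 26), I, Pow(12307009, Rational(1, 2)))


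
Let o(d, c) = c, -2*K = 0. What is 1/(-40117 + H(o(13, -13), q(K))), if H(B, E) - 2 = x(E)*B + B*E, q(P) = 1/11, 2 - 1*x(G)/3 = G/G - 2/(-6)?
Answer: -11/441564 ≈ -2.4911e-5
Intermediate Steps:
K = 0 (K = -1/2*0 = 0)
x(G) = 2 (x(G) = 6 - 3*(G/G - 2/(-6)) = 6 - 3*(1 - 2*(-1/6)) = 6 - 3*(1 + 1/3) = 6 - 3*4/3 = 6 - 4 = 2)
q(P) = 1/11
H(B, E) = 2 + 2*B + B*E (H(B, E) = 2 + (2*B + B*E) = 2 + 2*B + B*E)
1/(-40117 + H(o(13, -13), q(K))) = 1/(-40117 + (2 + 2*(-13) - 13*1/11)) = 1/(-40117 + (2 - 26 - 13/11)) = 1/(-40117 - 277/11) = 1/(-441564/11) = -11/441564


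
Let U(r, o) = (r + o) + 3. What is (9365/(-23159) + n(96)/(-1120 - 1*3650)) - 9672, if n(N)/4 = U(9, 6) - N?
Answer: -178081350067/18411405 ≈ -9672.3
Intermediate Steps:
U(r, o) = 3 + o + r (U(r, o) = (o + r) + 3 = 3 + o + r)
n(N) = 72 - 4*N (n(N) = 4*((3 + 6 + 9) - N) = 4*(18 - N) = 72 - 4*N)
(9365/(-23159) + n(96)/(-1120 - 1*3650)) - 9672 = (9365/(-23159) + (72 - 4*96)/(-1120 - 1*3650)) - 9672 = (9365*(-1/23159) + (72 - 384)/(-1120 - 3650)) - 9672 = (-9365/23159 - 312/(-4770)) - 9672 = (-9365/23159 - 312*(-1/4770)) - 9672 = (-9365/23159 + 52/795) - 9672 = -6240907/18411405 - 9672 = -178081350067/18411405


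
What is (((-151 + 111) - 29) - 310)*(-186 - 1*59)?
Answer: 92855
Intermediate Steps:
(((-151 + 111) - 29) - 310)*(-186 - 1*59) = ((-40 - 29) - 310)*(-186 - 59) = (-69 - 310)*(-245) = -379*(-245) = 92855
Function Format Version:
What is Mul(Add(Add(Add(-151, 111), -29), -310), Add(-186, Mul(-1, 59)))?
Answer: 92855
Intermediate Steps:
Mul(Add(Add(Add(-151, 111), -29), -310), Add(-186, Mul(-1, 59))) = Mul(Add(Add(-40, -29), -310), Add(-186, -59)) = Mul(Add(-69, -310), -245) = Mul(-379, -245) = 92855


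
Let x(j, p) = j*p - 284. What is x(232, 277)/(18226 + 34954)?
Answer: 3199/2659 ≈ 1.2031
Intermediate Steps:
x(j, p) = -284 + j*p
x(232, 277)/(18226 + 34954) = (-284 + 232*277)/(18226 + 34954) = (-284 + 64264)/53180 = 63980*(1/53180) = 3199/2659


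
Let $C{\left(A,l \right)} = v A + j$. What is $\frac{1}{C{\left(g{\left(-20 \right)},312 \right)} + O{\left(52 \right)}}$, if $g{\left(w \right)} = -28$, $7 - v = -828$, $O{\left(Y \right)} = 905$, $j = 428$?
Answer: $- \frac{1}{22047} \approx -4.5358 \cdot 10^{-5}$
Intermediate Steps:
$v = 835$ ($v = 7 - -828 = 7 + 828 = 835$)
$C{\left(A,l \right)} = 428 + 835 A$ ($C{\left(A,l \right)} = 835 A + 428 = 428 + 835 A$)
$\frac{1}{C{\left(g{\left(-20 \right)},312 \right)} + O{\left(52 \right)}} = \frac{1}{\left(428 + 835 \left(-28\right)\right) + 905} = \frac{1}{\left(428 - 23380\right) + 905} = \frac{1}{-22952 + 905} = \frac{1}{-22047} = - \frac{1}{22047}$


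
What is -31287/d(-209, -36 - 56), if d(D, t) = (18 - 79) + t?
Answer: 10429/51 ≈ 204.49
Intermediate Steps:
d(D, t) = -61 + t
-31287/d(-209, -36 - 56) = -31287/(-61 + (-36 - 56)) = -31287/(-61 - 92) = -31287/(-153) = -31287*(-1/153) = 10429/51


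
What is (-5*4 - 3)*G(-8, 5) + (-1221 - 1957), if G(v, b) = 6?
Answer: -3316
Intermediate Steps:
(-5*4 - 3)*G(-8, 5) + (-1221 - 1957) = (-5*4 - 3)*6 + (-1221 - 1957) = (-20 - 3)*6 - 3178 = -23*6 - 3178 = -138 - 3178 = -3316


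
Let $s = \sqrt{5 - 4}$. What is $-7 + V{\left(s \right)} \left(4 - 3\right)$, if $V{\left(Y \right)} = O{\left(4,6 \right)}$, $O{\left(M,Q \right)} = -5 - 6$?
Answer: $-18$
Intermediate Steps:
$O{\left(M,Q \right)} = -11$ ($O{\left(M,Q \right)} = -5 - 6 = -11$)
$s = 1$ ($s = \sqrt{1} = 1$)
$V{\left(Y \right)} = -11$
$-7 + V{\left(s \right)} \left(4 - 3\right) = -7 - 11 \left(4 - 3\right) = -7 - 11 = -18$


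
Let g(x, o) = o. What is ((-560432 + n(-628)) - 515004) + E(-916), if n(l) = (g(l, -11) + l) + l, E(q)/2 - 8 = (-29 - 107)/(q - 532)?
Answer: -194880313/181 ≈ -1.0767e+6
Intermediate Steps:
E(q) = 16 - 272/(-532 + q) (E(q) = 16 + 2*((-29 - 107)/(q - 532)) = 16 + 2*(-136/(-532 + q)) = 16 - 272/(-532 + q))
n(l) = -11 + 2*l (n(l) = (-11 + l) + l = -11 + 2*l)
((-560432 + n(-628)) - 515004) + E(-916) = ((-560432 + (-11 + 2*(-628))) - 515004) + 16*(-549 - 916)/(-532 - 916) = ((-560432 + (-11 - 1256)) - 515004) + 16*(-1465)/(-1448) = ((-560432 - 1267) - 515004) + 16*(-1/1448)*(-1465) = (-561699 - 515004) + 2930/181 = -1076703 + 2930/181 = -194880313/181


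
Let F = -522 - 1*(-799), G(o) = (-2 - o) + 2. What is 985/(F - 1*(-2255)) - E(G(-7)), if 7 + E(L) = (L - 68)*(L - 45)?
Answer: -5850467/2532 ≈ -2310.6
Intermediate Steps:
G(o) = -o
F = 277 (F = -522 + 799 = 277)
E(L) = -7 + (-68 + L)*(-45 + L) (E(L) = -7 + (L - 68)*(L - 45) = -7 + (-68 + L)*(-45 + L))
985/(F - 1*(-2255)) - E(G(-7)) = 985/(277 - 1*(-2255)) - (3053 + (-1*(-7))² - (-113)*(-7)) = 985/(277 + 2255) - (3053 + 7² - 113*7) = 985/2532 - (3053 + 49 - 791) = 985*(1/2532) - 1*2311 = 985/2532 - 2311 = -5850467/2532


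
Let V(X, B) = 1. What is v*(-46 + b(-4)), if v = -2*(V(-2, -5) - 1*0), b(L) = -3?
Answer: 98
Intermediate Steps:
v = -2 (v = -2*(1 - 1*0) = -2*(1 + 0) = -2*1 = -2)
v*(-46 + b(-4)) = -2*(-46 - 3) = -2*(-49) = 98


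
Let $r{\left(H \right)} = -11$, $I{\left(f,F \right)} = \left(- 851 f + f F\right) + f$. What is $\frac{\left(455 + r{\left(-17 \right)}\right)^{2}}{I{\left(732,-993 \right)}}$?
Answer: $- \frac{16428}{112423} \approx -0.14613$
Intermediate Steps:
$I{\left(f,F \right)} = - 850 f + F f$ ($I{\left(f,F \right)} = \left(- 851 f + F f\right) + f = - 850 f + F f$)
$\frac{\left(455 + r{\left(-17 \right)}\right)^{2}}{I{\left(732,-993 \right)}} = \frac{\left(455 - 11\right)^{2}}{732 \left(-850 - 993\right)} = \frac{444^{2}}{732 \left(-1843\right)} = \frac{197136}{-1349076} = 197136 \left(- \frac{1}{1349076}\right) = - \frac{16428}{112423}$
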